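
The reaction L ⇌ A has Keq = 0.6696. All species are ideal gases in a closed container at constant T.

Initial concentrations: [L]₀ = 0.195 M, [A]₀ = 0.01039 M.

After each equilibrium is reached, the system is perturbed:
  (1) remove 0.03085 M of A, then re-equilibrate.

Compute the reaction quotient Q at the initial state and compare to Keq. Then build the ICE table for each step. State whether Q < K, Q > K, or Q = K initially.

Q₀ = 0.05328 vs Keq = 0.6696 ⇒ Q<K, forward
Step 1:
                   L          A
  Initial      0.195    0.01039
  Change    -0.07198    0.07198
  Equil        0.123    0.08237
  solve Keq expr → x = 0.07198; check Q = 0.6696
Then remove 0.03085 M of A.
Step 2:
                   L          A
  Initial      0.123    0.05152
  Change    -0.01848    0.01848
  Equil       0.1045       0.07
  solve Keq expr → x = 0.01848; check Q = 0.6696

Q₀ = 0.05328; Q < K (proceeds forward)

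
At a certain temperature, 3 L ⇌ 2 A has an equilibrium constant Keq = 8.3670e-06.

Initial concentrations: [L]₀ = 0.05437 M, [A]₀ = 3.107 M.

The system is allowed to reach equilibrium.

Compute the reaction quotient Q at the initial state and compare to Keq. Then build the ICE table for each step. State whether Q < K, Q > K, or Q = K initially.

Q₀ = 6.0063e+04 vs Keq = 8.3670e-06 ⇒ Q>K, reverse
Step 1:
                    L           A
  init        0.05437       3.107
  Δ             4.617      -3.078
  eq            4.671      0.0292
  solve Keq expr → x = -1.539; check Q = 8.3670e-06

Q₀ = 6.0063e+04; Q > K (proceeds reverse)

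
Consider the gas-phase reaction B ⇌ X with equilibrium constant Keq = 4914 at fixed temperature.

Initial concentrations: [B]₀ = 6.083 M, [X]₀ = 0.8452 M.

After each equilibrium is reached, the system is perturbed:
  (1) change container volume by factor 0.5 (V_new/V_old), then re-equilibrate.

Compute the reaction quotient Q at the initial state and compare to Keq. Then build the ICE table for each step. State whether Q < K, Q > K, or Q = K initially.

Q₀ = 0.1389 vs Keq = 4914 ⇒ Q<K, forward
Step 1:
                    B           X
  I             6.083      0.8452
  C            -6.082       6.082
  E           0.00141       6.927
  solve Keq expr → x = 6.082; check Q = 4914
Then change container volume by factor 0.5 (V_new/V_old).
Step 2:
                    B           X
  I          0.002819       13.85
  C                 0           0
  E          0.002819       13.85
  solve Keq expr → x = 0; check Q = 4914

Q₀ = 0.1389; Q < K (proceeds forward)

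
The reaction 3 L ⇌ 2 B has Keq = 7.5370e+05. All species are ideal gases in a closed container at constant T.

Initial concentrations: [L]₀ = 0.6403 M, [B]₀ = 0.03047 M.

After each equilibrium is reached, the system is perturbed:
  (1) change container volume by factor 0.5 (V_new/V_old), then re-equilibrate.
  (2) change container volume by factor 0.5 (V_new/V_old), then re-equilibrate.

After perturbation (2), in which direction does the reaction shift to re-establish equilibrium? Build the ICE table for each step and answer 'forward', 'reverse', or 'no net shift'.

Direction: forward

Q₀ = 0.003537 vs Keq = 7.5370e+05 ⇒ Q<K, forward
Step 1:
                   L          B
  init        0.6403    0.03047
  Δ          -0.6338     0.4225
  eq        0.006482      0.453
  solve Keq expr → x = 0.2113; check Q = 7.5370e+05
Then change container volume by factor 0.5 (V_new/V_old).
Step 2:
                   L          B
  init       0.01296      0.906
  Δ        -0.002661   0.001774
  eq          0.0103     0.9078
  solve Keq expr → x = 8.8695e-04; check Q = 7.5370e+05
Then change container volume by factor 0.5 (V_new/V_old).
Step 3:
                   L          B
  init        0.0206      1.816
  Δ        -0.004234   0.002822
  eq         0.01637      1.818
  solve Keq expr → x = 0.001411; check Q = 7.5370e+05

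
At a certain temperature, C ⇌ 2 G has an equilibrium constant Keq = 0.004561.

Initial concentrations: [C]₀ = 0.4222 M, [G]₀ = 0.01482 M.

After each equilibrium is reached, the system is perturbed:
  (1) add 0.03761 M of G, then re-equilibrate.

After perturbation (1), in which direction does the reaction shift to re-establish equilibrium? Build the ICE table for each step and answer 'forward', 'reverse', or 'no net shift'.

Q₀ = 5.2021e-04 vs Keq = 0.004561 ⇒ Q<K, forward
Step 1:
                  C         G
  I          0.4222   0.01482
  C        -0.01416   0.02832
  E           0.408   0.04314
  solve Keq expr → x = 0.01416; check Q = 0.004561
Then add 0.03761 M of G.
Step 2:
                  C         G
  I           0.408   0.08075
  C         0.01833  -0.03665
  E          0.4264    0.0441
  solve Keq expr → x = -0.01833; check Q = 0.004561

Direction: reverse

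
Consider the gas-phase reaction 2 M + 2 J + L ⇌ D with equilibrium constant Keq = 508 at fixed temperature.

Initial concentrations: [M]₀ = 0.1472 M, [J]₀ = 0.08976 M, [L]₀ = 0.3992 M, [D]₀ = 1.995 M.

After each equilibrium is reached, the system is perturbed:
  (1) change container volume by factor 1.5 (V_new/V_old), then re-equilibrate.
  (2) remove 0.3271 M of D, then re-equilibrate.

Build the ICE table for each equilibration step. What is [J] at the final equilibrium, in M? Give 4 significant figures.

Q₀ = 2.8627e+04 vs Keq = 508 ⇒ Q>K, reverse
Step 1:
                  M         J         L         D
  init       0.1472   0.08976    0.3992     1.995
  Δ          0.1789    0.1789   0.08945  -0.08945
  eq         0.3261    0.2687    0.4887     1.906
  solve Keq expr → x = -0.08945; check Q = 508
Then change container volume by factor 1.5 (V_new/V_old).
Step 2:
                  M         J         L         D
  init       0.2174    0.1791    0.3258      1.27
  Δ         0.08679   0.08679    0.0434   -0.0434
  eq         0.3042    0.2659    0.3692     1.227
  solve Keq expr → x = -0.0434; check Q = 508
Then remove 0.3271 M of D.
Step 3:
                  M         J         L         D
  init       0.3042    0.2659    0.3692    0.8999
  Δ        -0.01878  -0.01878 -0.009389  0.009389
  eq         0.2854    0.2471    0.3598    0.9093
  solve Keq expr → x = 0.009389; check Q = 508

[J]_eq = 0.2471 M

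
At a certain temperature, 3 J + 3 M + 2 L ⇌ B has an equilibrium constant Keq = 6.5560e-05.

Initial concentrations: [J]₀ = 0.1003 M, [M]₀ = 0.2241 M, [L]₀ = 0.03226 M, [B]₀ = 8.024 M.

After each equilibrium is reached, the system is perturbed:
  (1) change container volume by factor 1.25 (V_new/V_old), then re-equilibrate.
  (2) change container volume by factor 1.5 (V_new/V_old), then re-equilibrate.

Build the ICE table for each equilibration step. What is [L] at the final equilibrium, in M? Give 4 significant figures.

[L]_eq = 2.779 M

Q₀ = 6.7894e+08 vs Keq = 6.5560e-05 ⇒ Q>K, reverse
Step 1:
                  J         M         L         B
  I          0.1003    0.2241   0.03226     8.024
  C            4.53      4.53      3.02     -1.51
  E            4.63     4.754     3.052     6.514
  solve Keq expr → x = -1.51; check Q = 6.5560e-05
Then change container volume by factor 1.25 (V_new/V_old).
Step 2:
                  J         M         L         B
  I           3.704     3.803     2.442     5.211
  C          0.7755    0.7755     0.517   -0.2585
  E            4.48     4.579     2.959     4.953
  solve Keq expr → x = -0.2585; check Q = 6.5560e-05
Then change container volume by factor 1.5 (V_new/V_old).
Step 3:
                  J         M         L         B
  I           2.986     3.052     1.973     3.302
  C            1.21      1.21    0.8067   -0.4034
  E           4.197     4.263     2.779     2.898
  solve Keq expr → x = -0.4034; check Q = 6.5560e-05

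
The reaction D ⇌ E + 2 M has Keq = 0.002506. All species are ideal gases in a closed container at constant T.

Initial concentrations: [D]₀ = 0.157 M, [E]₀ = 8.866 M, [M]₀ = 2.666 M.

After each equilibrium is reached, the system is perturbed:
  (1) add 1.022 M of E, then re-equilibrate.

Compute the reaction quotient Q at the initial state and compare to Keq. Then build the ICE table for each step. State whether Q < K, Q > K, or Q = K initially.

Q₀ = 401.4; Q > K (proceeds reverse)

Q₀ = 401.4 vs Keq = 0.002506 ⇒ Q>K, reverse
Step 1:
                   D          E          M
  init         0.157      8.866      2.666
  Δ            1.322     -1.322     -2.644
  eq           1.479      7.544    0.02216
  solve Keq expr → x = -1.322; check Q = 0.002506
Then add 1.022 M of E.
Step 2:
                   D          E          M
  init         1.479      8.566    0.02216
  Δ       6.7929e-04 -6.7929e-04  -0.001359
  eq            1.48      8.565    0.02081
  solve Keq expr → x = -6.7929e-04; check Q = 0.002506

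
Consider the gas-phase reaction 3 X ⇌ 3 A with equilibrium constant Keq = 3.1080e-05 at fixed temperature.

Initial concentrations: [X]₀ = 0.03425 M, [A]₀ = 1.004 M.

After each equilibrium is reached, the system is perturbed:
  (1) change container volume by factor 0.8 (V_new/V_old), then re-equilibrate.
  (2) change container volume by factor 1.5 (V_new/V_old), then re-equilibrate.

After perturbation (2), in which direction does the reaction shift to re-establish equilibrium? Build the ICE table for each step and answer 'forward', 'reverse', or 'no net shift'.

Direction: no net shift

Q₀ = 2.5189e+04 vs Keq = 3.1080e-05 ⇒ Q>K, reverse
Step 1:
                    X           A
  init        0.03425       1.004
  Δ            0.9724     -0.9724
  eq            1.007     0.03165
  solve Keq expr → x = -0.3241; check Q = 3.1080e-05
Then change container volume by factor 0.8 (V_new/V_old).
Step 2:
                    X           A
  init          1.258     0.03956
  Δ                 0           0
  eq            1.258     0.03956
  solve Keq expr → x = 0; check Q = 3.1080e-05
Then change container volume by factor 1.5 (V_new/V_old).
Step 3:
                    X           A
  init         0.8388     0.02637
  Δ                 0           0
  eq           0.8388     0.02637
  solve Keq expr → x = 0; check Q = 3.1080e-05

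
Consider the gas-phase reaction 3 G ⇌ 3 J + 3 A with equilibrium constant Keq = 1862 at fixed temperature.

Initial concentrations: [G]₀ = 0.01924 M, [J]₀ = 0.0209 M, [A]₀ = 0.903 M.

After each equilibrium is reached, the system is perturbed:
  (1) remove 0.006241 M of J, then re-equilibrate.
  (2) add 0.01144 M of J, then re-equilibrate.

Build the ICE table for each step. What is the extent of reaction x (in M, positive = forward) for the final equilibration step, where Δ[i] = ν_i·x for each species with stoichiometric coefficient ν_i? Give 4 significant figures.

x = -2.6445e-04 M

Q₀ = 0.9438 vs Keq = 1862 ⇒ Q<K, forward
Step 1:
                   G          J          A
  init       0.01924     0.0209      0.903
  Δ         -0.01645    0.01645    0.01645
  eq        0.002791    0.03735     0.9194
  solve Keq expr → x = 0.005483; check Q = 1862
Then remove 0.006241 M of J.
Step 2:
                   G          J          A
  init      0.002791    0.03111     0.9194
  Δ       -4.3296e-04 4.3296e-04 4.3296e-04
  eq        0.002358    0.03154     0.9199
  solve Keq expr → x = 1.4432e-04; check Q = 1862
Then add 0.01144 M of J.
Step 3:
                   G          J          A
  init      0.002358    0.04298     0.9199
  Δ       7.9335e-04 -7.9335e-04 -7.9335e-04
  eq        0.003152    0.04219     0.9191
  solve Keq expr → x = -2.6445e-04; check Q = 1862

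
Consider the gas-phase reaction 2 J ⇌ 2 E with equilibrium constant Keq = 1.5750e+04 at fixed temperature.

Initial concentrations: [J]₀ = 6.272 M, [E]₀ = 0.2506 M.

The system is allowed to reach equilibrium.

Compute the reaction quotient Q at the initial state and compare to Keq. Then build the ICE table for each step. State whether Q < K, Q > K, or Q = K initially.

Q₀ = 0.001596 vs Keq = 1.5750e+04 ⇒ Q<K, forward
Step 1:
                    J           E
  I             6.272      0.2506
  C             -6.22        6.22
  E           0.05156       6.471
  solve Keq expr → x = 3.11; check Q = 1.5750e+04

Q₀ = 0.001596; Q < K (proceeds forward)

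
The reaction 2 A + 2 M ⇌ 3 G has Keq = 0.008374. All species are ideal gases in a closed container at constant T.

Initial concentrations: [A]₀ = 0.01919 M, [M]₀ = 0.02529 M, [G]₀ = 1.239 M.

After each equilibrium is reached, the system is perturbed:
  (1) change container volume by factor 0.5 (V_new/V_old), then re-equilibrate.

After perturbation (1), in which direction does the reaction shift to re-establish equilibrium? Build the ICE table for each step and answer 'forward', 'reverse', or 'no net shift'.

Q₀ = 8.0754e+06 vs Keq = 0.008374 ⇒ Q>K, reverse
Step 1:
                  A         M         G
  I         0.01919   0.02529     1.239
  C          0.7329    0.7329    -1.099
  E          0.7521    0.7582    0.1396
  solve Keq expr → x = -0.3665; check Q = 0.008374
Then change container volume by factor 0.5 (V_new/V_old).
Step 2:
                  A         M         G
  I           1.504     1.516    0.2793
  C        -0.04012  -0.04012   0.06018
  E           1.464     1.476    0.3395
  solve Keq expr → x = 0.02006; check Q = 0.008374

Direction: forward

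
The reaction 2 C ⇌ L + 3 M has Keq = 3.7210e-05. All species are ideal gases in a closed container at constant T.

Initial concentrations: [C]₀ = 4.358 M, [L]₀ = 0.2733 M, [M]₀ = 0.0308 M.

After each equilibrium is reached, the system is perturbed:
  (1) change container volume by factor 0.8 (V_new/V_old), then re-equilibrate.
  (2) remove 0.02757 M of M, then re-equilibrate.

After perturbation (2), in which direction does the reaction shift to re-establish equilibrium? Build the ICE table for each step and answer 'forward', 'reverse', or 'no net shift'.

Q₀ = 4.2045e-07 vs Keq = 3.7210e-05 ⇒ Q<K, forward
Step 1:
                  C         L         M
  I           4.358    0.2733    0.0308
  C        -0.06663   0.03331   0.09994
  E           4.291    0.3066    0.1307
  solve Keq expr → x = 0.03331; check Q = 3.7210e-05
Then change container volume by factor 0.8 (V_new/V_old).
Step 2:
                  C         L         M
  I           5.364    0.3833    0.1634
  C          0.0143  -0.00715  -0.02145
  E           5.379    0.3761     0.142
  solve Keq expr → x = -0.00715; check Q = 3.7210e-05
Then remove 0.02757 M of M.
Step 3:
                  C         L         M
  I           5.379    0.3761    0.1144
  C        -0.01746  0.008728   0.02618
  E           5.361    0.3848    0.1406
  solve Keq expr → x = 0.008728; check Q = 3.7210e-05

Direction: forward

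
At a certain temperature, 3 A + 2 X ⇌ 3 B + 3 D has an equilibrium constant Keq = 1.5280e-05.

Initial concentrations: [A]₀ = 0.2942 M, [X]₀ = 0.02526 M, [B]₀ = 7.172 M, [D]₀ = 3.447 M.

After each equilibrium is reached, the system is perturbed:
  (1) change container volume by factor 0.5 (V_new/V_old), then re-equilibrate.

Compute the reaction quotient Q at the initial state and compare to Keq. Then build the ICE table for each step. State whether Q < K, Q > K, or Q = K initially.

Q₀ = 9.2993e+08; Q > K (proceeds reverse)

Q₀ = 9.2993e+08 vs Keq = 1.5280e-05 ⇒ Q>K, reverse
Step 1:
                    A           X           B           D
  Initial      0.2942     0.02526       7.172       3.447
  Change        3.405        2.27      -3.405      -3.405
  Equil         3.699       2.295       3.767     0.04239
  solve Keq expr → x = -1.135; check Q = 1.5280e-05
Then change container volume by factor 0.5 (V_new/V_old).
Step 2:
                    A           X           B           D
  Initial       7.398        4.59       7.535     0.08478
  Change      0.01707     0.01138    -0.01707    -0.01707
  Equil         7.415       4.601       7.518     0.06771
  solve Keq expr → x = -0.00569; check Q = 1.5280e-05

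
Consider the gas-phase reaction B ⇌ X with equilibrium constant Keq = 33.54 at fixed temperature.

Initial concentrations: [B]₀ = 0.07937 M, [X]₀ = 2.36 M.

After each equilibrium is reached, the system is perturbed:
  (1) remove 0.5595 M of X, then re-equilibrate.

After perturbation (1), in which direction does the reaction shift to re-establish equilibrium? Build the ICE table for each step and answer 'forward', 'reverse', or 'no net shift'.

Q₀ = 29.73 vs Keq = 33.54 ⇒ Q<K, forward
Step 1:
                    B           X
  Initial     0.07937        2.36
  Change    -0.008746    0.008746
  Equil       0.07062       2.369
  solve Keq expr → x = 0.008746; check Q = 33.54
Then remove 0.5595 M of X.
Step 2:
                    B           X
  Initial     0.07062       1.809
  Change      -0.0162      0.0162
  Equil       0.05443       1.825
  solve Keq expr → x = 0.0162; check Q = 33.54

Direction: forward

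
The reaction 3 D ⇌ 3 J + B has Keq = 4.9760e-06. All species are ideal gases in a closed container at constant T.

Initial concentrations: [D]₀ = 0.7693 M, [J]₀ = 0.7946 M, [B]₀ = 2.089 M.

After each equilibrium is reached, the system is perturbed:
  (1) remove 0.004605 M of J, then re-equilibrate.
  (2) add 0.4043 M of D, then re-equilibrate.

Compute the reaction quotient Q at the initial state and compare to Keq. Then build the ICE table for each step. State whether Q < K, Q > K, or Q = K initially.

Q₀ = 2.302 vs Keq = 4.9760e-06 ⇒ Q>K, reverse
Step 1:
                    D           J           B
  I            0.7693      0.7946       2.089
  C            0.7731     -0.7731     -0.2577
  E             1.542     0.02152       1.831
  solve Keq expr → x = -0.2577; check Q = 4.9760e-06
Then remove 0.004605 M of J.
Step 2:
                    D           J           B
  I             1.542     0.01692       1.831
  C         -0.004536    0.004536    0.001512
  E             1.538     0.02145       1.833
  solve Keq expr → x = 0.001512; check Q = 4.9760e-06
Then add 0.4043 M of D.
Step 3:
                    D           J           B
  I             1.942     0.02145       1.833
  C         -0.005554    0.005554    0.001851
  E             1.937     0.02701       1.835
  solve Keq expr → x = 0.001851; check Q = 4.9760e-06

Q₀ = 2.302; Q > K (proceeds reverse)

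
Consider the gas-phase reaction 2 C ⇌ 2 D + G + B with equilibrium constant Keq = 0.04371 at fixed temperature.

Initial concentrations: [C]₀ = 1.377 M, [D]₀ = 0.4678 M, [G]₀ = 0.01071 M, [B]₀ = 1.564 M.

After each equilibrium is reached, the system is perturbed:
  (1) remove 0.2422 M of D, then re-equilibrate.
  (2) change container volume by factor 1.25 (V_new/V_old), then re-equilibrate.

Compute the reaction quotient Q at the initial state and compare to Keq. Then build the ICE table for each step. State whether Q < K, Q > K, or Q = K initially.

Q₀ = 0.001933; Q < K (proceeds forward)

Q₀ = 0.001933 vs Keq = 0.04371 ⇒ Q<K, forward
Step 1:
                  C         D         G         B
  I           1.377    0.4678   0.01071     1.564
  C         -0.1692    0.1692    0.0846    0.0846
  E           1.208     0.637   0.09531     1.649
  solve Keq expr → x = 0.0846; check Q = 0.04371
Then remove 0.2422 M of D.
Step 2:
                  C         D         G         B
  I           1.208    0.3948   0.09531     1.649
  C        -0.08771   0.08771   0.04385   0.04385
  E            1.12    0.4825    0.1392     1.692
  solve Keq expr → x = 0.04385; check Q = 0.04371
Then change container volume by factor 1.25 (V_new/V_old).
Step 3:
                  C         D         G         B
  I          0.8961     0.386    0.1113     1.354
  C        -0.03803   0.03803   0.01901   0.01901
  E           0.858     0.424    0.1303     1.373
  solve Keq expr → x = 0.01901; check Q = 0.04371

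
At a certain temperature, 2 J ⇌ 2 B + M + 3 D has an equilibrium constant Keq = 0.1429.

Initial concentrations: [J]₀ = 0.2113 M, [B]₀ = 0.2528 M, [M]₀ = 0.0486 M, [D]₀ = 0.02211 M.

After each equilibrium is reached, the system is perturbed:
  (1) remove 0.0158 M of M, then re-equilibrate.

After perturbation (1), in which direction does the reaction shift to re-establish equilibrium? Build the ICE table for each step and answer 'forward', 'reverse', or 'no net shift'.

Q₀ = 7.5190e-07 vs Keq = 0.1429 ⇒ Q<K, forward
Step 1:
                  J         B         M         D
  Initial    0.2113    0.2528    0.0486   0.02211
  Change    -0.1593    0.1593   0.07963    0.2389
  Equil     0.05204    0.4121    0.1282     0.261
  solve Keq expr → x = 0.07963; check Q = 0.1429
Then remove 0.0158 M of M.
Step 2:
                  J         B         M         D
  Initial   0.05204    0.4121    0.1124     0.261
  Change  -0.002004  0.002004  0.001002  0.003007
  Equil     0.05004    0.4141    0.1134     0.264
  solve Keq expr → x = 0.001002; check Q = 0.1429

Direction: forward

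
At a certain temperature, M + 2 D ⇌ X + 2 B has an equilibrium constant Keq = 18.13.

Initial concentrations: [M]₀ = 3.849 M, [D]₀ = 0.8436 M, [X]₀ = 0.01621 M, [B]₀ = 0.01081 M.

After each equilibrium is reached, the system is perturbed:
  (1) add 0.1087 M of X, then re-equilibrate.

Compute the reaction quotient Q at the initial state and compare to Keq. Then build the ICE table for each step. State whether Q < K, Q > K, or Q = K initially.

Q₀ = 6.9153e-07; Q < K (proceeds forward)

Q₀ = 6.9153e-07 vs Keq = 18.13 ⇒ Q<K, forward
Step 1:
                  M         D         X         B
  init        3.849    0.8436   0.01621   0.01081
  Δ           -0.39     -0.78      0.39      0.78
  eq          3.459   0.06364    0.4062    0.7908
  solve Keq expr → x = 0.39; check Q = 18.13
Then add 0.1087 M of X.
Step 2:
                  M         D         X         B
  init        3.459   0.06364    0.5149    0.7908
  Δ        0.003544  0.007088 -0.003544 -0.007088
  eq          3.463   0.07073    0.5113    0.7837
  solve Keq expr → x = -0.003544; check Q = 18.13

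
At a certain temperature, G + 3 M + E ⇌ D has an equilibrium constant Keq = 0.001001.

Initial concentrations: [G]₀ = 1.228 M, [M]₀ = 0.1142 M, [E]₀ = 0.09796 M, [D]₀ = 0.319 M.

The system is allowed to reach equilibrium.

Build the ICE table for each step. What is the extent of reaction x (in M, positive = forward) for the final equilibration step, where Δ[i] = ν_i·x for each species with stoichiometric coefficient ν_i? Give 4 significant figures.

x = -0.3182 M

Q₀ = 1781 vs Keq = 0.001001 ⇒ Q>K, reverse
Step 1:
                  G         M         E         D
  init        1.228    0.1142   0.09796     0.319
  Δ          0.3182    0.9546    0.3182   -0.3182
  eq          1.546     1.069    0.4162 7.8653e-04
  solve Keq expr → x = -0.3182; check Q = 0.001001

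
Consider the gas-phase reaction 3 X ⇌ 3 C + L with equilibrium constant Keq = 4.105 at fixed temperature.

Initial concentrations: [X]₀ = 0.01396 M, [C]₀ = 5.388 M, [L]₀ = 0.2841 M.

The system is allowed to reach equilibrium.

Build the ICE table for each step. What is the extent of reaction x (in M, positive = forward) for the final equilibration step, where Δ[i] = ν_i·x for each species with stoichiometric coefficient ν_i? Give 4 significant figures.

x = -0.2624 M

Q₀ = 1.6334e+07 vs Keq = 4.105 ⇒ Q>K, reverse
Step 1:
                   X          C          L
  Initial    0.01396      5.388     0.2841
  Change      0.7873    -0.7873    -0.2624
  Equil       0.8012      4.601    0.02168
  solve Keq expr → x = -0.2624; check Q = 4.105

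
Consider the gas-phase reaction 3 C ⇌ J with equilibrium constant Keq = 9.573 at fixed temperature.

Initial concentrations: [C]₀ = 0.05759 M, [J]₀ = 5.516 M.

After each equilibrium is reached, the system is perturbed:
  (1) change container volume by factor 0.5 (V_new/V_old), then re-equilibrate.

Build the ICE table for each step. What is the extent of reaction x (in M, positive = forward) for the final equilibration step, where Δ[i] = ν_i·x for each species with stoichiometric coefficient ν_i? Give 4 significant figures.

Q₀ = 2.8879e+04 vs Keq = 9.573 ⇒ Q>K, reverse
Step 1:
                  C         J
  I         0.05759     5.516
  C          0.7616   -0.2539
  E          0.8192     5.262
  solve Keq expr → x = -0.2539; check Q = 9.573
Then change container volume by factor 0.5 (V_new/V_old).
Step 2:
                  C         J
  I           1.638     10.52
  C         -0.5998    0.1999
  E           1.039     10.72
  solve Keq expr → x = 0.1999; check Q = 9.573

x = 0.1999 M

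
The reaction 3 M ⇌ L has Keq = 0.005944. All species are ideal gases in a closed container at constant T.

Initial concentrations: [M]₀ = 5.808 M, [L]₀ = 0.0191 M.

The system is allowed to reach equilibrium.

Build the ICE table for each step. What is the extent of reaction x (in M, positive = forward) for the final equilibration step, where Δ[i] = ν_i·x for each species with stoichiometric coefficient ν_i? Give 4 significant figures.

Q₀ = 9.7489e-05 vs Keq = 0.005944 ⇒ Q<K, forward
Step 1:
                  M         L
  init        5.808    0.0191
  Δ          -1.434    0.4782
  eq          4.374    0.4973
  solve Keq expr → x = 0.4782; check Q = 0.005944

x = 0.4782 M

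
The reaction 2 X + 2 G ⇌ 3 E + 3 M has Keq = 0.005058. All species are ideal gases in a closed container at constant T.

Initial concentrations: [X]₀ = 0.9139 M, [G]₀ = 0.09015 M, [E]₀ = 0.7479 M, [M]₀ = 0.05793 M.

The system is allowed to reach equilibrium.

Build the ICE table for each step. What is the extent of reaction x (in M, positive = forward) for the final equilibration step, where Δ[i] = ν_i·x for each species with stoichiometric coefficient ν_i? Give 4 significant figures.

x = -0.003722 M

Q₀ = 0.01198 vs Keq = 0.005058 ⇒ Q>K, reverse
Step 1:
                    X           G           E           M
  I            0.9139     0.09015      0.7479     0.05793
  C          0.007444    0.007444    -0.01117    -0.01117
  E            0.9213     0.09759      0.7367     0.04676
  solve Keq expr → x = -0.003722; check Q = 0.005058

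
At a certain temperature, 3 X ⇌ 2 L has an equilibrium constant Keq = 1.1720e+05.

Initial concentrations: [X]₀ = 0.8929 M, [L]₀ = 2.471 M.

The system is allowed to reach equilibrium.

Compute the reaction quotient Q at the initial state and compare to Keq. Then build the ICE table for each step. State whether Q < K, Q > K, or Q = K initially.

Q₀ = 8.577; Q < K (proceeds forward)

Q₀ = 8.577 vs Keq = 1.1720e+05 ⇒ Q<K, forward
Step 1:
                    X           L
  I            0.8929       2.471
  C             -0.85      0.5667
  E           0.04286       3.038
  solve Keq expr → x = 0.2833; check Q = 1.1720e+05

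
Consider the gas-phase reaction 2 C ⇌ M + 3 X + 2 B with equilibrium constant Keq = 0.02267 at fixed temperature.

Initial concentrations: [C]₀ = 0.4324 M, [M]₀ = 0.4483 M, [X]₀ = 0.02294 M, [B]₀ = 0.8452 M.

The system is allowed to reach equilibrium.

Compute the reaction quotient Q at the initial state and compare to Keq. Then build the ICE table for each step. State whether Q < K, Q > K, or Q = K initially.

Q₀ = 2.0677e-05 vs Keq = 0.02267 ⇒ Q<K, forward
Step 1:
                  C         M         X         B
  I          0.4324    0.4483   0.02294    0.8452
  C         -0.1024   0.05121    0.1536    0.1024
  E            0.33    0.4995    0.1766    0.9476
  solve Keq expr → x = 0.05121; check Q = 0.02267

Q₀ = 2.0677e-05; Q < K (proceeds forward)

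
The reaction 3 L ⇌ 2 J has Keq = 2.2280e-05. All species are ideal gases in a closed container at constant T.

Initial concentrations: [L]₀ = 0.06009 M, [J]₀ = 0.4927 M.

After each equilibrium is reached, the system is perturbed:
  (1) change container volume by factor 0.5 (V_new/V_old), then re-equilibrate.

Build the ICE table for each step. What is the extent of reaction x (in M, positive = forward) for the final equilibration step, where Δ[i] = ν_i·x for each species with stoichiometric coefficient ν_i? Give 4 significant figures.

x = 0.001365 M

Q₀ = 1119 vs Keq = 2.2280e-05 ⇒ Q>K, reverse
Step 1:
                   L          J
  init       0.06009     0.4927
  Δ            0.734    -0.4894
  eq          0.7941    0.00334
  solve Keq expr → x = -0.2447; check Q = 2.2280e-05
Then change container volume by factor 0.5 (V_new/V_old).
Step 2:
                   L          J
  init         1.588   0.006681
  Δ        -0.004096   0.002731
  eq           1.584   0.009411
  solve Keq expr → x = 0.001365; check Q = 2.2280e-05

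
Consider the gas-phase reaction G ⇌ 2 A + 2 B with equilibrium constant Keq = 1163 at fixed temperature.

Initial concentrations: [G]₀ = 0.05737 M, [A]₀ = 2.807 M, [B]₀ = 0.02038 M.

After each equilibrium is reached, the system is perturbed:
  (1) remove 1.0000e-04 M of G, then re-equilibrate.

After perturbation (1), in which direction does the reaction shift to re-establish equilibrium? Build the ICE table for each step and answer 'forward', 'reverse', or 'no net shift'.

Direction: reverse

Q₀ = 0.05704 vs Keq = 1163 ⇒ Q<K, forward
Step 1:
                    G           A           B
  init        0.05737       2.807     0.02038
  Δ          -0.05724      0.1145      0.1145
  eq       1.3346e-04       2.921      0.1349
  solve Keq expr → x = 0.05724; check Q = 1163
Then remove 1.0000e-04 M of G.
Step 2:
                    G           A           B
  init     3.3458e-05       2.921      0.1349
  Δ        9.9588e-05 -1.9918e-04 -1.9918e-04
  eq       1.3305e-04       2.921      0.1347
  solve Keq expr → x = -9.9588e-05; check Q = 1163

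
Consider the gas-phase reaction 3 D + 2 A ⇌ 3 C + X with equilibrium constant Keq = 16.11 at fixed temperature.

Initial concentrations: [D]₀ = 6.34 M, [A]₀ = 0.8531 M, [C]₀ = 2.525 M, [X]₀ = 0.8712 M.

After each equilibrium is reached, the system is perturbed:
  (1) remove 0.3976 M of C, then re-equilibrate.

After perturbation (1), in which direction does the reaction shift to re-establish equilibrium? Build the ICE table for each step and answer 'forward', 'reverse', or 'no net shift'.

Q₀ = 0.07562 vs Keq = 16.11 ⇒ Q<K, forward
Step 1:
                    D           A           C           X
  init           6.34      0.8531       2.525      0.8712
  Δ             -1.05     -0.7001        1.05      0.3501
  eq             5.29       0.153       3.575       1.221
  solve Keq expr → x = 0.3501; check Q = 16.11
Then remove 0.3976 M of C.
Step 2:
                    D           A           C           X
  init           5.29       0.153       3.178       1.221
  Δ          -0.03169    -0.02113     0.03169     0.01056
  eq            5.258      0.1319       3.209       1.232
  solve Keq expr → x = 0.01056; check Q = 16.11

Direction: forward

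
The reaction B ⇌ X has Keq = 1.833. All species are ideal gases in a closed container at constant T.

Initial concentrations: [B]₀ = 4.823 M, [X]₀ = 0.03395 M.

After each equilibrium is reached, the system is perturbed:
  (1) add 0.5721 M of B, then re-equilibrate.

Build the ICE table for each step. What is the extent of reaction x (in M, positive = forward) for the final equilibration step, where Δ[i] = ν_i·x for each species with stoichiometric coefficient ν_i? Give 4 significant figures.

x = 0.3702 M

Q₀ = 0.007039 vs Keq = 1.833 ⇒ Q<K, forward
Step 1:
                    B           X
  I             4.823     0.03395
  C            -3.109       3.109
  E             1.714       3.143
  solve Keq expr → x = 3.109; check Q = 1.833
Then add 0.5721 M of B.
Step 2:
                    B           X
  I             2.287       3.143
  C           -0.3702      0.3702
  E             1.916       3.513
  solve Keq expr → x = 0.3702; check Q = 1.833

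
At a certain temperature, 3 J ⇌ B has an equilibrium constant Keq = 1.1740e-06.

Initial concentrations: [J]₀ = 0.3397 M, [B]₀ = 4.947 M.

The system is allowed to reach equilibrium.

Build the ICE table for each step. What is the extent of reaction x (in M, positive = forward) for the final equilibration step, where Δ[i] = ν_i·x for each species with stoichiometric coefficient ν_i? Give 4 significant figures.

x = -4.943 M

Q₀ = 126.2 vs Keq = 1.1740e-06 ⇒ Q>K, reverse
Step 1:
                    J           B
  Initial      0.3397       4.947
  Change        14.83      -4.943
  Equil         15.17    0.004097
  solve Keq expr → x = -4.943; check Q = 1.1740e-06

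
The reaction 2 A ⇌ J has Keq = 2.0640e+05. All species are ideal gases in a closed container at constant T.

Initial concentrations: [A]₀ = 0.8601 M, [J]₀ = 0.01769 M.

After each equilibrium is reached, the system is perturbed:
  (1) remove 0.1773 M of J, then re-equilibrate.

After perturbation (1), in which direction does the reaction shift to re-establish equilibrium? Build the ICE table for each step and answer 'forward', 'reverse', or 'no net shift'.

Direction: forward

Q₀ = 0.02391 vs Keq = 2.0640e+05 ⇒ Q<K, forward
Step 1:
                   A          J
  init        0.8601    0.01769
  Δ          -0.8586     0.4293
  eq        0.001472      0.447
  solve Keq expr → x = 0.4293; check Q = 2.0640e+05
Then remove 0.1773 M of J.
Step 2:
                   A          J
  init      0.001472     0.2697
  Δ       -3.2818e-04 1.6409e-04
  eq        0.001143     0.2699
  solve Keq expr → x = 1.6409e-04; check Q = 2.0640e+05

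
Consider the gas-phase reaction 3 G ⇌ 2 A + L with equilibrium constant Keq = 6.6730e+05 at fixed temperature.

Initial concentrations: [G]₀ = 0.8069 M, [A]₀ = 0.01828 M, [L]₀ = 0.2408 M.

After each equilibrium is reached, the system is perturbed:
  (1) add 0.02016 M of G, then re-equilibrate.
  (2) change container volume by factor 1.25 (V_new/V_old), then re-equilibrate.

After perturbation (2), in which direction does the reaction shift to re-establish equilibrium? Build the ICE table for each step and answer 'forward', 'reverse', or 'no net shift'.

Q₀ = 1.5316e-04 vs Keq = 6.6730e+05 ⇒ Q<K, forward
Step 1:
                    G           A           L
  init         0.8069     0.01828      0.2408
  Δ           -0.8008      0.5338      0.2669
  eq         0.006144      0.5521      0.5077
  solve Keq expr → x = 0.2669; check Q = 6.6730e+05
Then add 0.02016 M of G.
Step 2:
                    G           A           L
  init         0.0263      0.5521      0.5077
  Δ          -0.02003     0.01336    0.006678
  eq          0.00627      0.5655      0.5144
  solve Keq expr → x = 0.006678; check Q = 6.6730e+05
Then change container volume by factor 1.25 (V_new/V_old).
Step 3:
                    G           A           L
  init       0.005016      0.4524      0.4115
  Δ                 0           0           0
  eq         0.005016      0.4524      0.4115
  solve Keq expr → x = 0; check Q = 6.6730e+05

Direction: no net shift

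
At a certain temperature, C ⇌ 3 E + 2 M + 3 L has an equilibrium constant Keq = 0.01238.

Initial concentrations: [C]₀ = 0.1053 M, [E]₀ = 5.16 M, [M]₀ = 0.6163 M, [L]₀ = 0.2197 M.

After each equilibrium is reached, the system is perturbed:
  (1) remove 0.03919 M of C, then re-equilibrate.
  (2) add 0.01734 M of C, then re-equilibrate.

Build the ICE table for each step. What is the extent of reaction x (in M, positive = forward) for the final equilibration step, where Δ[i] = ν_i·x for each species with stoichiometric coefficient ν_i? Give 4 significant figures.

Q₀ = 5.255 vs Keq = 0.01238 ⇒ Q>K, reverse
Step 1:
                   C          E          M          L
  init        0.1053       5.16     0.6163     0.2197
  Δ           0.0597    -0.1791    -0.1194    -0.1791
  eq           0.165      4.981     0.4969     0.0406
  solve Keq expr → x = -0.0597; check Q = 0.01238
Then remove 0.03919 M of C.
Step 2:
                   C          E          M          L
  init        0.1258      4.981     0.4969     0.0406
  Δ          0.00109  -0.003269  -0.002179  -0.003269
  eq          0.1269      4.978     0.4947    0.03734
  solve Keq expr → x = -0.00109; check Q = 0.01238
Then add 0.01734 M of C.
Step 3:
                   C          E          M          L
  init        0.1442      4.978     0.4947    0.03734
  Δ       -5.0602e-04   0.001518   0.001012   0.001518
  eq          0.1437      4.979     0.4957    0.03885
  solve Keq expr → x = 5.0602e-04; check Q = 0.01238

x = 5.0602e-04 M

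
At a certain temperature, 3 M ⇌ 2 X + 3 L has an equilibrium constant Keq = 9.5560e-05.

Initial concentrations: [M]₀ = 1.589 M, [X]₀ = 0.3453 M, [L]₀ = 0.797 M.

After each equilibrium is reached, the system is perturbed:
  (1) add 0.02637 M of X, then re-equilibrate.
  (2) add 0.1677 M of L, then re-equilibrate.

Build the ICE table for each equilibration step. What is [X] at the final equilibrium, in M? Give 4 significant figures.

Q₀ = 0.01505 vs Keq = 9.5560e-05 ⇒ Q>K, reverse
Step 1:
                   M          X          L
  I            1.589     0.3453      0.797
  C           0.3724    -0.2483    -0.3724
  E            1.961    0.09705     0.4246
  solve Keq expr → x = -0.1241; check Q = 9.5560e-05
Then add 0.02637 M of X.
Step 2:
                   M          X          L
  I            1.961     0.1234     0.4246
  C          0.02363   -0.01575   -0.02363
  E            1.985     0.1077      0.401
  solve Keq expr → x = -0.007876; check Q = 9.5560e-05
Then add 0.1677 M of L.
Step 3:
                   M          X          L
  I            1.985     0.1077     0.5687
  C          0.04826   -0.03218   -0.04826
  E            2.033    0.07549     0.5204
  solve Keq expr → x = -0.01609; check Q = 9.5560e-05

[X]_eq = 0.07549 M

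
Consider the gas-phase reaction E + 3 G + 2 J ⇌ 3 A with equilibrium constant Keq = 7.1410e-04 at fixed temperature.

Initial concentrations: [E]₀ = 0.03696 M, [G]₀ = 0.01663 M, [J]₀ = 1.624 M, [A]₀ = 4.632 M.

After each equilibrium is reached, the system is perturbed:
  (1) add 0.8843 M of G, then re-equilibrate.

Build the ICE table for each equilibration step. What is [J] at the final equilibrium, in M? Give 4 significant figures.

[J]_eq = 3.996 M

Q₀ = 2.2168e+08 vs Keq = 7.1410e-04 ⇒ Q>K, reverse
Step 1:
                   E          G          J          A
  init       0.03696    0.01663      1.624      4.632
  Δ            1.236      3.708      2.472     -3.708
  eq           1.273      3.725      4.096     0.9238
  solve Keq expr → x = -1.236; check Q = 7.1410e-04
Then add 0.8843 M of G.
Step 2:
                   E          G          J          A
  init         1.273      4.609      4.096     0.9238
  Δ         -0.04991    -0.1497   -0.09982     0.1497
  eq           1.223      4.459      3.996      1.073
  solve Keq expr → x = 0.04991; check Q = 7.1410e-04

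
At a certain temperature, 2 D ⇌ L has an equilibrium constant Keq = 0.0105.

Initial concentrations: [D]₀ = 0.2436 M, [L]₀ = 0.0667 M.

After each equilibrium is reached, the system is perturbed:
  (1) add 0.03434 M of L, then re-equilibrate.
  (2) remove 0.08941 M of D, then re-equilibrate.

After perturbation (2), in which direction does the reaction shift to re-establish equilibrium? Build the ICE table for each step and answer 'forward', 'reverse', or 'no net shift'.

Q₀ = 1.124 vs Keq = 0.0105 ⇒ Q>K, reverse
Step 1:
                  D         L
  I          0.2436    0.0667
  C          0.1305  -0.06523
  E          0.3741  0.001469
  solve Keq expr → x = -0.06523; check Q = 0.0105
Then add 0.03434 M of L.
Step 2:
                  D         L
  I          0.3741   0.03581
  C         0.06752  -0.03376
  E          0.4416  0.002047
  solve Keq expr → x = -0.03376; check Q = 0.0105
Then remove 0.08941 M of D.
Step 3:
                  D         L
  I          0.3522  0.002047
  C        0.001469 -7.3430e-04
  E          0.3536  0.001313
  solve Keq expr → x = -7.3430e-04; check Q = 0.0105

Direction: reverse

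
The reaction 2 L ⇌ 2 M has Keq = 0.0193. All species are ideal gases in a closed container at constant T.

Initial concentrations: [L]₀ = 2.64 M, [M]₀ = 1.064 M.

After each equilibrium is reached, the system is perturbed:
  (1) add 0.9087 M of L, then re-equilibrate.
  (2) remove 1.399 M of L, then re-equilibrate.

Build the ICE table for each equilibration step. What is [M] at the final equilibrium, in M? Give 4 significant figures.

[M]_eq = 0.392 M

Q₀ = 0.1624 vs Keq = 0.0193 ⇒ Q>K, reverse
Step 1:
                    L           M
  Initial        2.64       1.064
  Change       0.6122     -0.6122
  Equil         3.252      0.4518
  solve Keq expr → x = -0.3061; check Q = 0.0193
Then add 0.9087 M of L.
Step 2:
                    L           M
  Initial       4.161      0.4518
  Change      -0.1108      0.1108
  Equil          4.05      0.5627
  solve Keq expr → x = 0.05542; check Q = 0.0193
Then remove 1.399 M of L.
Step 3:
                    L           M
  Initial       2.651      0.5627
  Change       0.1706     -0.1706
  Equil         2.822       0.392
  solve Keq expr → x = -0.08532; check Q = 0.0193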